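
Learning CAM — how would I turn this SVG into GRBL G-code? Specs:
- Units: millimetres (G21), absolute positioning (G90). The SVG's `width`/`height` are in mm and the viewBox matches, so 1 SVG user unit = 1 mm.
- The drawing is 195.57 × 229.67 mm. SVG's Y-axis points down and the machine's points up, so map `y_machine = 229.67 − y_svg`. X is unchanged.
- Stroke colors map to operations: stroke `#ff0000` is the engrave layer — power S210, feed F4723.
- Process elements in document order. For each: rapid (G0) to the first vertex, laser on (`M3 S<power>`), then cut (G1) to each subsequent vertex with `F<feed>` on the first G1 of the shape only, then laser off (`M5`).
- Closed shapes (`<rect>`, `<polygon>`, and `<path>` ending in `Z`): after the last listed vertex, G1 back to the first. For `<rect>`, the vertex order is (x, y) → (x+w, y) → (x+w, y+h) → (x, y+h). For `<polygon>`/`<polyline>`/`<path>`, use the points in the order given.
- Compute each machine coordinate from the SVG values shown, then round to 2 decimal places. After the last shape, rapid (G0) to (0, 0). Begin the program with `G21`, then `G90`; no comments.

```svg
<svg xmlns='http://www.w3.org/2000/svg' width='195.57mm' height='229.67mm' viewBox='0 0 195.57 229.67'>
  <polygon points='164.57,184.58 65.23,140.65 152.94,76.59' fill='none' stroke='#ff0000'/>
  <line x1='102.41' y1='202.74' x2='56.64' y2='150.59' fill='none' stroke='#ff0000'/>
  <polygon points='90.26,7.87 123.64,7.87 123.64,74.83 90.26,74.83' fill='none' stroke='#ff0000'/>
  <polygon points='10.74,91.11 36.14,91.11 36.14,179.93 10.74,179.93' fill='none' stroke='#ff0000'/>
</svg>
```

G21
G90
G0 X164.57 Y45.09
M3 S210
G1 X65.23 Y89.02 F4723
G1 X152.94 Y153.08
G1 X164.57 Y45.09
M5
G0 X102.41 Y26.93
M3 S210
G1 X56.64 Y79.08 F4723
M5
G0 X90.26 Y221.80
M3 S210
G1 X123.64 Y221.80 F4723
G1 X123.64 Y154.84
G1 X90.26 Y154.84
G1 X90.26 Y221.80
M5
G0 X10.74 Y138.56
M3 S210
G1 X36.14 Y138.56 F4723
G1 X36.14 Y49.74
G1 X10.74 Y49.74
G1 X10.74 Y138.56
M5
G0 X0.00 Y0.00

viewBox `0 0 195.57 229.67` with mm width/height → 1 unit = 1 mm. Flip: y_m = 229.67 − y_svg.

**Shape 1** — `<polygon>` regular polygon, stroke `#ff0000` → engrave (S210, F4723). Machine vertices: (164.57,45.09) → (65.23,89.02) → (152.94,153.08) → (164.57,45.09). Closed: final G1 returns to the first vertex.

**Shape 2** — `<line>` line segment, stroke `#ff0000` → engrave (S210, F4723). Machine vertices: (102.41,26.93) → (56.64,79.08). Open path.

**Shape 3** — `<polygon>` rectangle, stroke `#ff0000` → engrave (S210, F4723). Machine vertices: (90.26,221.80) → (123.64,221.80) → (123.64,154.84) → (90.26,154.84) → (90.26,221.80). Closed: final G1 returns to the first vertex.

**Shape 4** — `<polygon>` rectangle, stroke `#ff0000` → engrave (S210, F4723). Machine vertices: (10.74,138.56) → (36.14,138.56) → (36.14,49.74) → (10.74,49.74) → (10.74,138.56). Closed: final G1 returns to the first vertex.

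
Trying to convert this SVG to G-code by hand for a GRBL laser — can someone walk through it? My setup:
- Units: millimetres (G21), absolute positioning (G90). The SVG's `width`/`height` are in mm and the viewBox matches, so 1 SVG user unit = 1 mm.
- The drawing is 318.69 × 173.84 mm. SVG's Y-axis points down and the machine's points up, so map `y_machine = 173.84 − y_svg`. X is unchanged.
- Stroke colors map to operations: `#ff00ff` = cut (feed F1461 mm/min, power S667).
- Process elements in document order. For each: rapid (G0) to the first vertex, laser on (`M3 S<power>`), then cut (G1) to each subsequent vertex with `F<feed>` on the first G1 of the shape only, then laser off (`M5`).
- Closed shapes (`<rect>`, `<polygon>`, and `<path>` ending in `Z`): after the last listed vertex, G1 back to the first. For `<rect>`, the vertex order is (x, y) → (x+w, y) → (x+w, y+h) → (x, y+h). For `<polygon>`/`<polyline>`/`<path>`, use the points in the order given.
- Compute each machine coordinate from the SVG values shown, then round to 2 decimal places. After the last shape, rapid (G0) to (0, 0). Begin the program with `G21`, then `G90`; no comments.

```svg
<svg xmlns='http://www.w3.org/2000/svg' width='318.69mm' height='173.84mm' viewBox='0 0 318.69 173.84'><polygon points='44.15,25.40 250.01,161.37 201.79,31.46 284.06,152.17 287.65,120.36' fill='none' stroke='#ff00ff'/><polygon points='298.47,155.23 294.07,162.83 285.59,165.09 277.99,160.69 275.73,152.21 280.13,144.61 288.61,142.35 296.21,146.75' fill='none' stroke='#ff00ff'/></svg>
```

G21
G90
G0 X44.15 Y148.44
M3 S667
G1 X250.01 Y12.47 F1461
G1 X201.79 Y142.38
G1 X284.06 Y21.67
G1 X287.65 Y53.48
G1 X44.15 Y148.44
M5
G0 X298.47 Y18.61
M3 S667
G1 X294.07 Y11.01 F1461
G1 X285.59 Y8.75
G1 X277.99 Y13.15
G1 X275.73 Y21.63
G1 X280.13 Y29.23
G1 X288.61 Y31.49
G1 X296.21 Y27.09
G1 X298.47 Y18.61
M5
G0 X0.00 Y0.00

Since the viewBox matches the mm dimensions, user units are millimetres directly. The only transform is the Y-flip y_m = 173.84 − y_svg.

Shape 1 is a closed polygon drawn with `<polygon>`. Its stroke #ff00ff means cut at S667, F1461. After flipping Y the toolpath is (44.15,148.44) → (250.01,12.47) → (201.79,142.38) → (284.06,21.67) → (287.65,53.48) → (44.15,148.44), returning to the start.

Shape 2 is a regular polygon drawn with `<polygon>`. Its stroke #ff00ff means cut at S667, F1461. After flipping Y the toolpath is (298.47,18.61) → (294.07,11.01) → (285.59,8.75) → (277.99,13.15) → (275.73,21.63) → (280.13,29.23) → (288.61,31.49) → (296.21,27.09) → (298.47,18.61), returning to the start.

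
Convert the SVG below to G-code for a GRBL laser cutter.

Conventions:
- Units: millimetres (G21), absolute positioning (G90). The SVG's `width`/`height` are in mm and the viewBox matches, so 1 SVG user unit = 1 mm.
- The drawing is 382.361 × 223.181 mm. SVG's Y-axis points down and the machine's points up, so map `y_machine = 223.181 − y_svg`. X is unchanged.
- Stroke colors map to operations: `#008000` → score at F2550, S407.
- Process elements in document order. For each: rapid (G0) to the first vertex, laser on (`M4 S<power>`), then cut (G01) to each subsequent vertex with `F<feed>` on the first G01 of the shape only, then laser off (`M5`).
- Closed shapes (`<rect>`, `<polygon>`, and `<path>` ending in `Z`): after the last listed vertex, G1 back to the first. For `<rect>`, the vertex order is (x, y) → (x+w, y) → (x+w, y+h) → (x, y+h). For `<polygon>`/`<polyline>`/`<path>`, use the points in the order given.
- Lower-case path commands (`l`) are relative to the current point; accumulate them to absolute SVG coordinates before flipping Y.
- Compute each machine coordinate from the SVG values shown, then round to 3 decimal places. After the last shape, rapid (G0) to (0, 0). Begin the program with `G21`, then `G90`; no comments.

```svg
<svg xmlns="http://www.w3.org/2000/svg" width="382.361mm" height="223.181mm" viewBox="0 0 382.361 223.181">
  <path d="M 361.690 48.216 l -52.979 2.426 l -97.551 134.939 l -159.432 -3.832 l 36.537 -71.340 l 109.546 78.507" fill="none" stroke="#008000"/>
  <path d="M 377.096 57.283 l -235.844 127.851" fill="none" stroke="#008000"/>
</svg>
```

viewBox `0 0 382.361 223.181` with mm width/height → 1 unit = 1 mm. Flip: y_m = 223.181 − y_svg.

**Shape 1** — `<path>` open polyline, stroke `#008000` → score (S407, F2550). Machine vertices: (361.690,174.965) → (308.711,172.539) → (211.160,37.600) → (51.728,41.432) → (88.265,112.772) → (197.811,34.265). Open path.

**Shape 2** — `<path>` line segment, stroke `#008000` → score (S407, F2550). Machine vertices: (377.096,165.898) → (141.252,38.047). Open path.

G21
G90
G0 X361.690 Y174.965
M4 S407
G01 X308.711 Y172.539 F2550
G01 X211.160 Y37.600
G01 X51.728 Y41.432
G01 X88.265 Y112.772
G01 X197.811 Y34.265
M5
G0 X377.096 Y165.898
M4 S407
G01 X141.252 Y38.047 F2550
M5
G0 X0.000 Y0.000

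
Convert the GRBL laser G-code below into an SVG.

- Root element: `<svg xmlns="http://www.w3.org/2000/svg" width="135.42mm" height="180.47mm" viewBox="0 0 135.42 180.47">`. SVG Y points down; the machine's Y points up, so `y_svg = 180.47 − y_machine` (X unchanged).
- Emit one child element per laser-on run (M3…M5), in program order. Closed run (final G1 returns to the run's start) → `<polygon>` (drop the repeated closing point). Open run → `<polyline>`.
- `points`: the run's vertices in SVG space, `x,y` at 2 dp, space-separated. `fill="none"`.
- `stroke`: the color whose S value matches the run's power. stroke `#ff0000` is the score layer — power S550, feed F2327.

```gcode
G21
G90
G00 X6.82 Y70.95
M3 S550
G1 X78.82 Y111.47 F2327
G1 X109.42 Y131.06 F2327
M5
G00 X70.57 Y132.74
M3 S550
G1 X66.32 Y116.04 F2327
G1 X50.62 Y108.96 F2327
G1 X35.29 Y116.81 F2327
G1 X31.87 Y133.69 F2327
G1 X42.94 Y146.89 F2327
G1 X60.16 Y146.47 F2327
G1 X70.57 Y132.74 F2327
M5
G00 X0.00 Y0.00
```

<svg xmlns="http://www.w3.org/2000/svg" width="135.42mm" height="180.47mm" viewBox="0 0 135.42 180.47">
  <polyline points="6.82,109.52 78.82,69.00 109.42,49.41" fill="none" stroke="#ff0000"/>
  <polygon points="70.57,47.73 66.32,64.43 50.62,71.51 35.29,63.66 31.87,46.78 42.94,33.58 60.16,34.00" fill="none" stroke="#ff0000"/>
</svg>

Each laser-on run becomes one SVG element. Flip Y back into SVG space with y_svg = 180.47 − y_machine. Every run uses S550, so all elements get stroke `#ff0000` (score).

Run 1: The run is open, so emit a `<polyline>` with points (Y-flipped): 6.82,109.52 78.82,69.00 109.42,49.41.

Run 2: The run returns to its start, so emit a `<polygon>` with points (Y-flipped): 70.57,47.73 66.32,64.43 50.62,71.51 35.29,63.66 31.87,46.78 42.94,33.58 60.16,34.00.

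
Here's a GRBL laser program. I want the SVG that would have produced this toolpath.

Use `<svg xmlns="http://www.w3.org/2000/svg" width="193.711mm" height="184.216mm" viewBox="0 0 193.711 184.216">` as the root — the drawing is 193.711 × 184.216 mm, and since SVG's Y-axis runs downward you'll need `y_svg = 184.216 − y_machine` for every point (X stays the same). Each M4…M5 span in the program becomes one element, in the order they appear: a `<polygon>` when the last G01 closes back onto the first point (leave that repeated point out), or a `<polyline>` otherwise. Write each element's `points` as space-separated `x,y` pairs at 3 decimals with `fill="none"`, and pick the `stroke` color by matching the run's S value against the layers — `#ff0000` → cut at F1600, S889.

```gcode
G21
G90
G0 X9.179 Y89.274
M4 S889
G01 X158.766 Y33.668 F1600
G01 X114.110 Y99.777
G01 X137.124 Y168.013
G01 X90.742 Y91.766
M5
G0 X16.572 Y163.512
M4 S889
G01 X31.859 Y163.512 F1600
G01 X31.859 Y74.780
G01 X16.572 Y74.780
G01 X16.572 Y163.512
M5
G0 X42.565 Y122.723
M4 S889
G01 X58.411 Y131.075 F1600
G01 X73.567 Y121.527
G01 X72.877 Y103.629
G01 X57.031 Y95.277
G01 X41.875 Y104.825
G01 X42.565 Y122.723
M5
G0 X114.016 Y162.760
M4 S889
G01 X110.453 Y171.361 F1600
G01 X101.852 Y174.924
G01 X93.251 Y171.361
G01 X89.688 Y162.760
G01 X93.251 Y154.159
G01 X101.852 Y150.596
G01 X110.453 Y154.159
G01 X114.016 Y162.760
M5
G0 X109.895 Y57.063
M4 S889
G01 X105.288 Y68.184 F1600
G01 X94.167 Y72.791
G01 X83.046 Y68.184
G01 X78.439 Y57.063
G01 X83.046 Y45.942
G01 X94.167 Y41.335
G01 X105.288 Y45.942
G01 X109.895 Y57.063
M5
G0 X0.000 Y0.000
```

y_svg = 184.216 − y_m. Every run uses S889, so all elements get stroke `#ff0000` (cut).

[1] open run; points: 9.179,94.942 158.766,150.548 114.110,84.439 137.124,16.203 90.742,92.450

[2] closed run; points: 16.572,20.704 31.859,20.704 31.859,109.436 16.572,109.436

[3] closed run; points: 42.565,61.493 58.411,53.141 73.567,62.689 72.877,80.587 57.031,88.939 41.875,79.391

[4] closed run; points: 114.016,21.456 110.453,12.855 101.852,9.292 93.251,12.855 89.688,21.456 93.251,30.057 101.852,33.620 110.453,30.057

[5] closed run; points: 109.895,127.153 105.288,116.032 94.167,111.425 83.046,116.032 78.439,127.153 83.046,138.274 94.167,142.881 105.288,138.274

<svg xmlns="http://www.w3.org/2000/svg" width="193.711mm" height="184.216mm" viewBox="0 0 193.711 184.216">
  <polyline points="9.179,94.942 158.766,150.548 114.110,84.439 137.124,16.203 90.742,92.450" fill="none" stroke="#ff0000"/>
  <polygon points="16.572,20.704 31.859,20.704 31.859,109.436 16.572,109.436" fill="none" stroke="#ff0000"/>
  <polygon points="42.565,61.493 58.411,53.141 73.567,62.689 72.877,80.587 57.031,88.939 41.875,79.391" fill="none" stroke="#ff0000"/>
  <polygon points="114.016,21.456 110.453,12.855 101.852,9.292 93.251,12.855 89.688,21.456 93.251,30.057 101.852,33.620 110.453,30.057" fill="none" stroke="#ff0000"/>
  <polygon points="109.895,127.153 105.288,116.032 94.167,111.425 83.046,116.032 78.439,127.153 83.046,138.274 94.167,142.881 105.288,138.274" fill="none" stroke="#ff0000"/>
</svg>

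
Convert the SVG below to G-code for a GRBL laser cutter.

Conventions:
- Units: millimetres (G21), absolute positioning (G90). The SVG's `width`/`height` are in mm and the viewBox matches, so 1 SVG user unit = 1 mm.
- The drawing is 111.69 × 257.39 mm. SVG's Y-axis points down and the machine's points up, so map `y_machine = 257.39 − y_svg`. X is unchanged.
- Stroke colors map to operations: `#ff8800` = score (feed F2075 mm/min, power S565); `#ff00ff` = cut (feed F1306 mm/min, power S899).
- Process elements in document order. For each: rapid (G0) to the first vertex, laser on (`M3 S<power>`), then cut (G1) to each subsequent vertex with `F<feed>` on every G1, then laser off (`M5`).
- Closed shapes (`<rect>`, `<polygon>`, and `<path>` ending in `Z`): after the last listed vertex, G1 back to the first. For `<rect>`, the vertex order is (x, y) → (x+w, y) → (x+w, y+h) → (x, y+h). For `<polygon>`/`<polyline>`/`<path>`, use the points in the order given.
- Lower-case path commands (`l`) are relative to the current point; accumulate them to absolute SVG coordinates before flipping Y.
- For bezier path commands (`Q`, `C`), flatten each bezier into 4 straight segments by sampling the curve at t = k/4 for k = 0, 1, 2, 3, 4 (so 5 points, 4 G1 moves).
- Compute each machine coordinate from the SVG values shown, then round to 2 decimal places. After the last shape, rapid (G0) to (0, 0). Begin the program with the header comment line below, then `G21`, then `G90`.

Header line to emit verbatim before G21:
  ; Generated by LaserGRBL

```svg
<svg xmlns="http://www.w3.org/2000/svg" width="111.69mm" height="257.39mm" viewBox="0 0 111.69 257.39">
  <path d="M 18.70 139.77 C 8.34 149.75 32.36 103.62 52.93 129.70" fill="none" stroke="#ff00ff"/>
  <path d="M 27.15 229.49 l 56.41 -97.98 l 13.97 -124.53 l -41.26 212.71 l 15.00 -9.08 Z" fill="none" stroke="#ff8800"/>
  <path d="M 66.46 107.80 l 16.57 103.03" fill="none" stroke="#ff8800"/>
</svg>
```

; Generated by LaserGRBL
G21
G90
G0 X18.70 Y117.62
M3 S899
G1 X16.79 Y118.65 F1306
G1 X24.22 Y128.69 F1306
G1 X37.45 Y135.72 F1306
G1 X52.93 Y127.69 F1306
M5
G0 X27.15 Y27.90
M3 S565
G1 X83.56 Y125.88 F2075
G1 X97.53 Y250.41 F2075
G1 X56.27 Y37.70 F2075
G1 X71.27 Y46.78 F2075
G1 X27.15 Y27.90 F2075
M5
G0 X66.46 Y149.59
M3 S565
G1 X83.03 Y46.56 F2075
M5
G0 X0.00 Y0.00

1 u = 1 mm; y_m = 257.39 − y.

[1] `<path>` cubic bezier, #ff00ff→cut S899 F1306: (18.70,117.62) → (16.79,118.65) → (24.22,128.69) → (37.45,135.72) → (52.93,127.69)

[2] `<path>` closed polygon, #ff8800→score S565 F2075: (27.15,27.90) → (83.56,125.88) → (97.53,250.41) → (56.27,37.70) → (71.27,46.78) → (27.15,27.90) (closed)

[3] `<path>` line segment, #ff8800→score S565 F2075: (66.46,149.59) → (83.03,46.56)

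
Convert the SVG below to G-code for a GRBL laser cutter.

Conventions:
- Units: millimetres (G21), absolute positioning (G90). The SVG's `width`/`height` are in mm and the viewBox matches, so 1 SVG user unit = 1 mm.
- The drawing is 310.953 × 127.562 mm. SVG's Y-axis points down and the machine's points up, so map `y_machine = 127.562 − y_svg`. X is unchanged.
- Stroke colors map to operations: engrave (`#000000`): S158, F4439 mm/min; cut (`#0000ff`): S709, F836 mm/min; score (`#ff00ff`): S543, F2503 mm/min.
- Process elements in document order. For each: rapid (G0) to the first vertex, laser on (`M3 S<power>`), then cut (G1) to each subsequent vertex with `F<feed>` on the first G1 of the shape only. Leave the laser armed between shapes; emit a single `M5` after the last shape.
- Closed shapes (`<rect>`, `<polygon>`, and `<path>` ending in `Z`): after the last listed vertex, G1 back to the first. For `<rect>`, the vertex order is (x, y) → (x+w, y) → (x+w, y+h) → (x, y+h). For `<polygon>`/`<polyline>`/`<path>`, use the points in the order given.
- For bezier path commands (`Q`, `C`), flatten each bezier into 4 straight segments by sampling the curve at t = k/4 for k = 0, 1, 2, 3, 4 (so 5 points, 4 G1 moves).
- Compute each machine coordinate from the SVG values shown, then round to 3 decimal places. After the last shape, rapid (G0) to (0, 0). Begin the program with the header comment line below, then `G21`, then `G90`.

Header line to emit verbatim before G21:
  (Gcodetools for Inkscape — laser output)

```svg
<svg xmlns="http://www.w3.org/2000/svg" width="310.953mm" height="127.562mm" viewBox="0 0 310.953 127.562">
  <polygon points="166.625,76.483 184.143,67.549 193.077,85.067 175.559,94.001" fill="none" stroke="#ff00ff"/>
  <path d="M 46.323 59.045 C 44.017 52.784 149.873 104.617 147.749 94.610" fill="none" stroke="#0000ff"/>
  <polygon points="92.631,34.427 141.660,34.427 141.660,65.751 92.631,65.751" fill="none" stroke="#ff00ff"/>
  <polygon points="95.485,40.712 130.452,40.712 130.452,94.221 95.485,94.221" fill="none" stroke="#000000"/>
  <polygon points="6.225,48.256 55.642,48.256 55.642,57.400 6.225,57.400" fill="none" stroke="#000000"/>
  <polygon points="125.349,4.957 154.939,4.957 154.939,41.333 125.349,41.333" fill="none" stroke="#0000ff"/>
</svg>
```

(Gcodetools for Inkscape — laser output)
G21
G90
G0 X166.625 Y51.079
M3 S543
G1 X184.143 Y60.013 F2503
G1 X193.077 Y42.495
G1 X175.559 Y33.561
G1 X166.625 Y51.079
G0 X46.323 Y68.517
M3 S709
G1 X61.497 Y64.194 F836
G1 X96.968 Y49.330
G1 X132.473 Y35.168
G1 X147.749 Y32.952
G0 X92.631 Y93.135
M3 S543
G1 X141.660 Y93.135 F2503
G1 X141.660 Y61.811
G1 X92.631 Y61.811
G1 X92.631 Y93.135
G0 X95.485 Y86.850
M3 S158
G1 X130.452 Y86.850 F4439
G1 X130.452 Y33.341
G1 X95.485 Y33.341
G1 X95.485 Y86.850
G0 X6.225 Y79.306
M3 S158
G1 X55.642 Y79.306 F4439
G1 X55.642 Y70.162
G1 X6.225 Y70.162
G1 X6.225 Y79.306
G0 X125.349 Y122.605
M3 S709
G1 X154.939 Y122.605 F836
G1 X154.939 Y86.229
G1 X125.349 Y86.229
G1 X125.349 Y122.605
M5
G0 X0.000 Y0.000

viewBox `0 0 310.953 127.562` with mm width/height → 1 unit = 1 mm. Flip: y_m = 127.562 − y_svg.

**Shape 1** — `<polygon>` regular polygon, stroke `#ff00ff` → score (S543, F2503). Machine vertices: (166.625,51.079) → (184.143,60.013) → (193.077,42.495) → (175.559,33.561) → (166.625,51.079). Closed: final G1 returns to the first vertex.

**Shape 2** — `<path>` cubic bezier, stroke `#0000ff` → cut (S709, F836). Control points (SVG): P0=(46.323,59.045), P1=(44.017,52.784), P2=(149.873,104.617), P3=(147.749,94.610); sampled at t=k/4. Machine vertices: (46.323,68.517) → (61.497,64.194) → (96.968,49.330) → (132.473,35.168) → (147.749,32.952). Open path.

**Shape 3** — `<polygon>` rectangle, stroke `#ff00ff` → score (S543, F2503). Machine vertices: (92.631,93.135) → (141.660,93.135) → (141.660,61.811) → (92.631,61.811) → (92.631,93.135). Closed: final G1 returns to the first vertex.

**Shape 4** — `<polygon>` rectangle, stroke `#000000` → engrave (S158, F4439). Machine vertices: (95.485,86.850) → (130.452,86.850) → (130.452,33.341) → (95.485,33.341) → (95.485,86.850). Closed: final G1 returns to the first vertex.

**Shape 5** — `<polygon>` rectangle, stroke `#000000` → engrave (S158, F4439). Machine vertices: (6.225,79.306) → (55.642,79.306) → (55.642,70.162) → (6.225,70.162) → (6.225,79.306). Closed: final G1 returns to the first vertex.

**Shape 6** — `<polygon>` rectangle, stroke `#0000ff` → cut (S709, F836). Machine vertices: (125.349,122.605) → (154.939,122.605) → (154.939,86.229) → (125.349,86.229) → (125.349,122.605). Closed: final G1 returns to the first vertex.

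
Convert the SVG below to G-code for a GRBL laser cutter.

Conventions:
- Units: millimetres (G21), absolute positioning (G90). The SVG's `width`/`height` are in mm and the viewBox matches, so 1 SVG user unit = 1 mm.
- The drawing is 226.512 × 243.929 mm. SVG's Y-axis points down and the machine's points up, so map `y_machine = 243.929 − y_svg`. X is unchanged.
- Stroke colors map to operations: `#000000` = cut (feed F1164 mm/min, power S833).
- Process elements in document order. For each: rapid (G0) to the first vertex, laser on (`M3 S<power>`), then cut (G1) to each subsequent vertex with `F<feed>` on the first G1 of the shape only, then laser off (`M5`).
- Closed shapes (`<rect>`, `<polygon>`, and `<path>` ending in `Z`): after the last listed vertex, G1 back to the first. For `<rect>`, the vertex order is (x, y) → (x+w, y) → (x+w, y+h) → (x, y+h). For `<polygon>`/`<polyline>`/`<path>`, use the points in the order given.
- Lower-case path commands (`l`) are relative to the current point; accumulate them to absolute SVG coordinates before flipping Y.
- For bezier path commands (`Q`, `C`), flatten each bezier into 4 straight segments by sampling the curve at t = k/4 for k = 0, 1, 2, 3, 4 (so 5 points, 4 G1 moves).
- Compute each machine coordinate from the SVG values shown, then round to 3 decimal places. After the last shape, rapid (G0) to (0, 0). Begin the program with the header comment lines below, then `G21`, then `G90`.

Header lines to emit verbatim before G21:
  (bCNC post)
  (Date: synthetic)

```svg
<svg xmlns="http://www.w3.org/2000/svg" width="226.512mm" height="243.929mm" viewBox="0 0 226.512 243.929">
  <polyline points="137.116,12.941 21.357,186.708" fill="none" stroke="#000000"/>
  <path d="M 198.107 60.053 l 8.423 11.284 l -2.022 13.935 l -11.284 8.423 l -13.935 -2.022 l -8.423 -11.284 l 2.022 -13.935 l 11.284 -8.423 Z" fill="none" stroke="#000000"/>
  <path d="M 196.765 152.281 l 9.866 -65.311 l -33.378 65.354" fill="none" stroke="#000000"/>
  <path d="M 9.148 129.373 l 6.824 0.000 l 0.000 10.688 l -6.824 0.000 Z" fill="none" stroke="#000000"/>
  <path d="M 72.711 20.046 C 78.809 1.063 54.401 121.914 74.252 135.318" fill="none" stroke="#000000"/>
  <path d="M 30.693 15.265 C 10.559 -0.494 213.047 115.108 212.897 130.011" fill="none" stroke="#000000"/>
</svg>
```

(bCNC post)
(Date: synthetic)
G21
G90
G0 X137.116 Y230.988
M3 S833
G1 X21.357 Y57.221 F1164
M5
G0 X198.107 Y183.876
M3 S833
G1 X206.530 Y172.592 F1164
G1 X204.508 Y158.657
G1 X193.224 Y150.234
G1 X179.289 Y152.256
G1 X170.866 Y163.540
G1 X172.888 Y177.475
G1 X184.172 Y185.898
G1 X198.107 Y183.876
M5
G0 X196.765 Y91.648
M3 S833
G1 X206.631 Y156.959 F1164
G1 X173.253 Y91.605
M5
G0 X9.148 Y114.556
M3 S833
G1 X15.972 Y114.556 F1164
G1 X15.972 Y103.868
G1 X9.148 Y103.868
G1 X9.148 Y114.556
M5
G0 X72.711 Y223.883
M3 S833
G1 X72.733 Y215.765 F1164
G1 X68.324 Y178.392
G1 X66.494 Y134.947
G1 X74.252 Y108.611
M5
G0 X30.693 Y228.664
M3 S833
G1 X50.689 Y219.479 F1164
G1 X114.301 Y182.789
G1 X181.660 Y140.350
G1 X212.897 Y113.918
M5
G0 X0.000 Y0.000

Since the viewBox matches the mm dimensions, user units are millimetres directly. The only transform is the Y-flip y_m = 243.929 − y_svg.

Shape 1 is a line segment drawn with `<polyline>`. Its stroke #000000 means cut at S833, F1164. After flipping Y the toolpath is (137.116,230.988) → (21.357,57.221).

Shape 2 is a regular polygon drawn with `<path>`. Its stroke #000000 means cut at S833, F1164. After flipping Y the toolpath is (198.107,183.876) → (206.530,172.592) → (204.508,158.657) → (193.224,150.234) → (179.289,152.256) → (170.866,163.540) → (172.888,177.475) → (184.172,185.898) → (198.107,183.876), returning to the start.

Shape 3 is a open polyline drawn with `<path>`. Its stroke #000000 means cut at S833, F1164. After flipping Y the toolpath is (196.765,91.648) → (206.631,156.959) → (173.253,91.605).

Shape 4 is a rectangle drawn with `<path>`. Its stroke #000000 means cut at S833, F1164. After flipping Y the toolpath is (9.148,114.556) → (15.972,114.556) → (15.972,103.868) → (9.148,103.868) → (9.148,114.556), returning to the start.

Shape 5 is a cubic bezier drawn with `<path>`. Its stroke #000000 means cut at S833, F1164. After flipping Y the toolpath is (72.711,223.883) → (72.733,215.765) → (68.324,178.392) → (66.494,134.947) → (74.252,108.611).

Shape 6 is a cubic bezier drawn with `<path>`. Its stroke #000000 means cut at S833, F1164. After flipping Y the toolpath is (30.693,228.664) → (50.689,219.479) → (114.301,182.789) → (181.660,140.350) → (212.897,113.918).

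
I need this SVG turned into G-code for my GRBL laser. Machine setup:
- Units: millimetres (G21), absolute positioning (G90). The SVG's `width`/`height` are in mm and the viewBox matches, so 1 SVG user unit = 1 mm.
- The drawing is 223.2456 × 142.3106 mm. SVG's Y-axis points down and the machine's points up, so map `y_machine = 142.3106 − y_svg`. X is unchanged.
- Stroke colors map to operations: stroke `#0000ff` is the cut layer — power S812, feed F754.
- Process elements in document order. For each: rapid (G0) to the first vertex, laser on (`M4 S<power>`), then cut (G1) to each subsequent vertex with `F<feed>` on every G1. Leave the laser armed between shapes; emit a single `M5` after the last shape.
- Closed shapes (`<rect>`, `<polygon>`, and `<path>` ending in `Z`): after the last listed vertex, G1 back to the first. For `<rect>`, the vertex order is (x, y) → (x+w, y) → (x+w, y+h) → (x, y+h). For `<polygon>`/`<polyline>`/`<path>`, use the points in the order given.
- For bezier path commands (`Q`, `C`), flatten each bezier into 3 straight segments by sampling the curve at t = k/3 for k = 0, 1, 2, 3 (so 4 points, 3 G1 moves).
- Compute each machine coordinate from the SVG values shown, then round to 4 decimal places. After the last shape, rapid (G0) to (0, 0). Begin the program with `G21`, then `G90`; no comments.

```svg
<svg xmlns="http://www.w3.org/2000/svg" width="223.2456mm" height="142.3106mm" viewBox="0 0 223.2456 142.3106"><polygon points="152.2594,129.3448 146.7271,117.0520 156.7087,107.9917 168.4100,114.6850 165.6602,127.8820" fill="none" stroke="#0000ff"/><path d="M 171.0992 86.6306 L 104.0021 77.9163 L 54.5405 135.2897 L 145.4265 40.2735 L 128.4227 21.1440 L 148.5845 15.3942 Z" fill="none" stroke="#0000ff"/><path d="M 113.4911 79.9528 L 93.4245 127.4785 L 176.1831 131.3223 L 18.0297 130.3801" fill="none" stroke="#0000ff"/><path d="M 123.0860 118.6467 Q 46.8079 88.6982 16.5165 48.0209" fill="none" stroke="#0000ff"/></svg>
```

viewBox `0 0 223.2456 142.3106` with mm width/height → 1 unit = 1 mm. Flip: y_m = 142.3106 − y_svg.

**Shape 1** — `<polygon>` regular polygon, stroke `#0000ff` → cut (S812, F754). Machine vertices: (152.2594,12.9658) → (146.7271,25.2586) → (156.7087,34.3189) → (168.4100,27.6256) → (165.6602,14.4286) → (152.2594,12.9658). Closed: final G1 returns to the first vertex.

**Shape 2** — `<path>` closed polygon, stroke `#0000ff` → cut (S812, F754). Machine vertices: (171.0992,55.6800) → (104.0021,64.3943) → (54.5405,7.0209) → (145.4265,102.0371) → (128.4227,121.1666) → (148.5845,126.9164) → (171.0992,55.6800). Closed: final G1 returns to the first vertex.

**Shape 3** — `<path>` open polyline, stroke `#0000ff` → cut (S812, F754). Machine vertices: (113.4911,62.3578) → (93.4245,14.8321) → (176.1831,10.9883) → (18.0297,11.9305). Open path.

**Shape 4** — `<path>` quadratic bezier, stroke `#0000ff` → cut (S812, F754). Control points (SVG): P0=(123.0860,118.6467), P1=(46.8079,88.6982), P2=(16.5165,48.0209); sampled at t=k/3. Machine vertices: (123.0860,23.6639) → (77.3436,44.8217) → (41.8204,68.3636) → (16.5165,94.2897). Open path.

G21
G90
G0 X152.2594 Y12.9658
M4 S812
G1 X146.7271 Y25.2586 F754
G1 X156.7087 Y34.3189 F754
G1 X168.4100 Y27.6256 F754
G1 X165.6602 Y14.4286 F754
G1 X152.2594 Y12.9658 F754
G0 X171.0992 Y55.6800
M4 S812
G1 X104.0021 Y64.3943 F754
G1 X54.5405 Y7.0209 F754
G1 X145.4265 Y102.0371 F754
G1 X128.4227 Y121.1666 F754
G1 X148.5845 Y126.9164 F754
G1 X171.0992 Y55.6800 F754
G0 X113.4911 Y62.3578
M4 S812
G1 X93.4245 Y14.8321 F754
G1 X176.1831 Y10.9883 F754
G1 X18.0297 Y11.9305 F754
G0 X123.0860 Y23.6639
M4 S812
G1 X77.3436 Y44.8217 F754
G1 X41.8204 Y68.3636 F754
G1 X16.5165 Y94.2897 F754
M5
G0 X0.0000 Y0.0000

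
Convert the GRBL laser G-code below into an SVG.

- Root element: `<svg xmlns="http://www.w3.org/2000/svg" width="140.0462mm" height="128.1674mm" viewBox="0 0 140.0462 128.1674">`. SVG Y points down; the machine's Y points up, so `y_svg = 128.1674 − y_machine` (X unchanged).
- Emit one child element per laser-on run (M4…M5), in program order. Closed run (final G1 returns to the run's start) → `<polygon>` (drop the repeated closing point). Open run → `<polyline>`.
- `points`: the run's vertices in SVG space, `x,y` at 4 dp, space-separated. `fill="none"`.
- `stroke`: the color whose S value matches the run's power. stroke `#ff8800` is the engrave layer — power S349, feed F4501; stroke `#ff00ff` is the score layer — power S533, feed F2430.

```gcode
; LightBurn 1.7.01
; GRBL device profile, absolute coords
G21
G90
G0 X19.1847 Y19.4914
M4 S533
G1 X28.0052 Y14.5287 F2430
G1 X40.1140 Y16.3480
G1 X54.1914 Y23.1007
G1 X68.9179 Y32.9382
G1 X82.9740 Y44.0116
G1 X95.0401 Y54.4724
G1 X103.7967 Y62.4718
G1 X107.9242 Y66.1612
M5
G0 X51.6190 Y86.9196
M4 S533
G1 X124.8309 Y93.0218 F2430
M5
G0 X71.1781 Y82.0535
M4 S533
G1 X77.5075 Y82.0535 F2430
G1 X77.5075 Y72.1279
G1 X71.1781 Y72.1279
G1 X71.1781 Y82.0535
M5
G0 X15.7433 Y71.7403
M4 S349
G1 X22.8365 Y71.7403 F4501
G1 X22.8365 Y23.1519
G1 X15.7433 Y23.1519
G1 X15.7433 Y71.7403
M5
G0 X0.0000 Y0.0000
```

<svg xmlns="http://www.w3.org/2000/svg" width="140.0462mm" height="128.1674mm" viewBox="0 0 140.0462 128.1674">
  <polyline points="19.1847,108.6760 28.0052,113.6387 40.1140,111.8194 54.1914,105.0667 68.9179,95.2292 82.9740,84.1558 95.0401,73.6950 103.7967,65.6956 107.9242,62.0062" fill="none" stroke="#ff00ff"/>
  <polyline points="51.6190,41.2478 124.8309,35.1456" fill="none" stroke="#ff00ff"/>
  <polygon points="71.1781,46.1139 77.5075,46.1139 77.5075,56.0395 71.1781,56.0395" fill="none" stroke="#ff00ff"/>
  <polygon points="15.7433,56.4271 22.8365,56.4271 22.8365,105.0155 15.7433,105.0155" fill="none" stroke="#ff8800"/>
</svg>

y_svg = 128.1674 − y_m.

[1] S533→`#ff00ff` (score); open run; points: 19.1847,108.6760 28.0052,113.6387 40.1140,111.8194 54.1914,105.0667 68.9179,95.2292 82.9740,84.1558 95.0401,73.6950 103.7967,65.6956 107.9242,62.0062

[2] S533→`#ff00ff` (score); open run; points: 51.6190,41.2478 124.8309,35.1456

[3] S533→`#ff00ff` (score); closed run; points: 71.1781,46.1139 77.5075,46.1139 77.5075,56.0395 71.1781,56.0395

[4] S349→`#ff8800` (engrave); closed run; points: 15.7433,56.4271 22.8365,56.4271 22.8365,105.0155 15.7433,105.0155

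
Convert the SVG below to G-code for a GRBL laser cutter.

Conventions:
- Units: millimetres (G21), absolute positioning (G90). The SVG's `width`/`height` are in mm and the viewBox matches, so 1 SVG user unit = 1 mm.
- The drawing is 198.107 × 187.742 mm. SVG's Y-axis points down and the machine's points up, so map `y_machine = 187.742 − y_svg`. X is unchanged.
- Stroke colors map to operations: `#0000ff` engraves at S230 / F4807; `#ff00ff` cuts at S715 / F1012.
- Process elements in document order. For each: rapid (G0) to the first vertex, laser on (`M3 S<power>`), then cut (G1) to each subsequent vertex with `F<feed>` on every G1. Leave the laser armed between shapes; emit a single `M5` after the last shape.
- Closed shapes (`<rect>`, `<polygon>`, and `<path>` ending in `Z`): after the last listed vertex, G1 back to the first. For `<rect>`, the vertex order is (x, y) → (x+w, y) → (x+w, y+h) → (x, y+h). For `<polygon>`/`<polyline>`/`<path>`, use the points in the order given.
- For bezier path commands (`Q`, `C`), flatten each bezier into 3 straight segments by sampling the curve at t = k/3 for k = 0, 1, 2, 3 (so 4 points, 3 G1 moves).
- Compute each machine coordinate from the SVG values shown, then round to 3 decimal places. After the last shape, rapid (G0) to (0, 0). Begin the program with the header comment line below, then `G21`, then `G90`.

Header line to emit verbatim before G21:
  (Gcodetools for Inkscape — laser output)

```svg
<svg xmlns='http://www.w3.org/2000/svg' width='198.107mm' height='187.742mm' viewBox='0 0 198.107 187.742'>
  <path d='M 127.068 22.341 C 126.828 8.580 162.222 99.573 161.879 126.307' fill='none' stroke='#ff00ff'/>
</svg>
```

(Gcodetools for Inkscape — laser output)
G21
G90
G0 X127.068 Y165.401
M3 S715
G1 X136.063 Y150.504 F1012
G1 X152.953 Y103.329 F1012
G1 X161.879 Y61.435 F1012
M5
G0 X0.000 Y0.000

Since the viewBox matches the mm dimensions, user units are millimetres directly. The only transform is the Y-flip y_m = 187.742 − y_svg.

Shape 1 is a cubic bezier drawn with `<path>`. Its stroke #ff00ff means cut at S715, F1012. After flipping Y the toolpath is (127.068,165.401) → (136.063,150.504) → (152.953,103.329) → (161.879,61.435).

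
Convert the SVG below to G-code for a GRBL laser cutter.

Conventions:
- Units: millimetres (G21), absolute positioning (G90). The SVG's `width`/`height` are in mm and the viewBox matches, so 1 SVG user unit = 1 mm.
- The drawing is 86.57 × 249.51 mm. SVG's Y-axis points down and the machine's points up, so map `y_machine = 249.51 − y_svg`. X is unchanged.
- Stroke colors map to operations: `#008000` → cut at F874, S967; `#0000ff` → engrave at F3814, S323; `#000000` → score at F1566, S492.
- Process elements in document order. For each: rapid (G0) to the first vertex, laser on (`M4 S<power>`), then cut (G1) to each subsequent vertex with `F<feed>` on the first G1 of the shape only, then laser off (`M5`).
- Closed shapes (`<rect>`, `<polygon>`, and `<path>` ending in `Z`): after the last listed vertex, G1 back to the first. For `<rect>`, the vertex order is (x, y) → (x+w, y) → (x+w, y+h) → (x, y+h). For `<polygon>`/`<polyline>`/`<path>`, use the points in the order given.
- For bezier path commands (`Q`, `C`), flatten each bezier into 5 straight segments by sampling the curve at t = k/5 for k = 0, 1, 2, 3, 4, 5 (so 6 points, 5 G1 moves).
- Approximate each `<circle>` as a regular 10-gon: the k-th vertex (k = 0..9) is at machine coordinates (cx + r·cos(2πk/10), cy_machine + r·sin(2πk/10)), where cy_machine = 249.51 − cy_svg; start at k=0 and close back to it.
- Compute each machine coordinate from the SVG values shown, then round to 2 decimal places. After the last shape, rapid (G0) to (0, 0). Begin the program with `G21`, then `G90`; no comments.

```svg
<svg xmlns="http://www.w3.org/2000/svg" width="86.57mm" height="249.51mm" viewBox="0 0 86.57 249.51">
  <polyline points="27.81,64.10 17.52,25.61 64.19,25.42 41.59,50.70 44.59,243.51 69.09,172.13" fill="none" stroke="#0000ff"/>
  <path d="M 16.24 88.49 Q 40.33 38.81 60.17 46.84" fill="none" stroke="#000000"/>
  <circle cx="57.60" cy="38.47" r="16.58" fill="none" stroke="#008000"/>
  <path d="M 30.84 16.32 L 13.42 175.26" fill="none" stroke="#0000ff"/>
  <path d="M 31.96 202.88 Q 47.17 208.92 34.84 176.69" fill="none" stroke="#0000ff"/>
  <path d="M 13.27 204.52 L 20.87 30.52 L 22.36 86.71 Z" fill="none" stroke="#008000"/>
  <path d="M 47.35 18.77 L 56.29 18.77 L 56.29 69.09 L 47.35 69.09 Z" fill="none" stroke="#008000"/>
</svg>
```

G21
G90
G0 X27.81 Y185.41
M4 S323
G1 X17.52 Y223.90 F3814
G1 X64.19 Y224.09
G1 X41.59 Y198.81
G1 X44.59 Y6.00
G1 X69.09 Y77.38
M5
G0 X16.24 Y161.02
M4 S492
G1 X25.71 Y178.58 F1566
G1 X34.83 Y191.53
G1 X43.62 Y199.86
G1 X52.06 Y203.57
G1 X60.17 Y202.67
M5
G0 X74.18 Y211.04
M4 S967
G1 X71.01 Y220.79 F874
G1 X62.72 Y226.81
G1 X52.48 Y226.81
G1 X44.19 Y220.79
G1 X41.02 Y211.04
G1 X44.19 Y201.29
G1 X52.48 Y195.27
G1 X62.72 Y195.27
G1 X71.01 Y201.29
G1 X74.18 Y211.04
M5
G0 X30.84 Y233.19
M4 S323
G1 X13.42 Y74.25 F3814
M5
G0 X31.96 Y46.63
M4 S323
G1 X36.94 Y45.74 F3814
G1 X39.72 Y47.92
G1 X40.30 Y53.16
G1 X38.67 Y61.46
G1 X34.84 Y72.82
M5
G0 X13.27 Y44.99
M4 S967
G1 X20.87 Y218.99 F874
G1 X22.36 Y162.80
G1 X13.27 Y44.99
M5
G0 X47.35 Y230.74
M4 S967
G1 X56.29 Y230.74 F874
G1 X56.29 Y180.42
G1 X47.35 Y180.42
G1 X47.35 Y230.74
M5
G0 X0.00 Y0.00

viewBox `0 0 86.57 249.51` with mm width/height → 1 unit = 1 mm. Flip: y_m = 249.51 − y_svg.

**Shape 1** — `<polyline>` open polyline, stroke `#0000ff` → engrave (S323, F3814). Machine vertices: (27.81,185.41) → (17.52,223.90) → (64.19,224.09) → (41.59,198.81) → (44.59,6.00) → (69.09,77.38). Open path.

**Shape 2** — `<path>` quadratic bezier, stroke `#000000` → score (S492, F1566). Control points (SVG): P0=(16.24,88.49), P1=(40.33,38.81), P2=(60.17,46.84); sampled at t=k/5. Machine vertices: (16.24,161.02) → (25.71,178.58) → (34.83,191.53) → (43.62,199.86) → (52.06,203.57) → (60.17,202.67). Open path.

**Shape 3** — `<circle>` circle, stroke `#008000` → cut (S967, F874). Machine vertices: (74.18,211.04) → (71.01,220.79) → (62.72,226.81) → (52.48,226.81) → (44.19,220.79) → (41.02,211.04) → (44.19,201.29) → (52.48,195.27) → (62.72,195.27) → (71.01,201.29) → (74.18,211.04). Closed: final G1 returns to the first vertex.

**Shape 4** — `<path>` line segment, stroke `#0000ff` → engrave (S323, F3814). Machine vertices: (30.84,233.19) → (13.42,74.25). Open path.

**Shape 5** — `<path>` quadratic bezier, stroke `#0000ff` → engrave (S323, F3814). Control points (SVG): P0=(31.96,202.88), P1=(47.17,208.92), P2=(34.84,176.69); sampled at t=k/5. Machine vertices: (31.96,46.63) → (36.94,45.74) → (39.72,47.92) → (40.30,53.16) → (38.67,61.46) → (34.84,72.82). Open path.

**Shape 6** — `<path>` closed polygon, stroke `#008000` → cut (S967, F874). Machine vertices: (13.27,44.99) → (20.87,218.99) → (22.36,162.80) → (13.27,44.99). Closed: final G1 returns to the first vertex.

**Shape 7** — `<path>` rectangle, stroke `#008000` → cut (S967, F874). Machine vertices: (47.35,230.74) → (56.29,230.74) → (56.29,180.42) → (47.35,180.42) → (47.35,230.74). Closed: final G1 returns to the first vertex.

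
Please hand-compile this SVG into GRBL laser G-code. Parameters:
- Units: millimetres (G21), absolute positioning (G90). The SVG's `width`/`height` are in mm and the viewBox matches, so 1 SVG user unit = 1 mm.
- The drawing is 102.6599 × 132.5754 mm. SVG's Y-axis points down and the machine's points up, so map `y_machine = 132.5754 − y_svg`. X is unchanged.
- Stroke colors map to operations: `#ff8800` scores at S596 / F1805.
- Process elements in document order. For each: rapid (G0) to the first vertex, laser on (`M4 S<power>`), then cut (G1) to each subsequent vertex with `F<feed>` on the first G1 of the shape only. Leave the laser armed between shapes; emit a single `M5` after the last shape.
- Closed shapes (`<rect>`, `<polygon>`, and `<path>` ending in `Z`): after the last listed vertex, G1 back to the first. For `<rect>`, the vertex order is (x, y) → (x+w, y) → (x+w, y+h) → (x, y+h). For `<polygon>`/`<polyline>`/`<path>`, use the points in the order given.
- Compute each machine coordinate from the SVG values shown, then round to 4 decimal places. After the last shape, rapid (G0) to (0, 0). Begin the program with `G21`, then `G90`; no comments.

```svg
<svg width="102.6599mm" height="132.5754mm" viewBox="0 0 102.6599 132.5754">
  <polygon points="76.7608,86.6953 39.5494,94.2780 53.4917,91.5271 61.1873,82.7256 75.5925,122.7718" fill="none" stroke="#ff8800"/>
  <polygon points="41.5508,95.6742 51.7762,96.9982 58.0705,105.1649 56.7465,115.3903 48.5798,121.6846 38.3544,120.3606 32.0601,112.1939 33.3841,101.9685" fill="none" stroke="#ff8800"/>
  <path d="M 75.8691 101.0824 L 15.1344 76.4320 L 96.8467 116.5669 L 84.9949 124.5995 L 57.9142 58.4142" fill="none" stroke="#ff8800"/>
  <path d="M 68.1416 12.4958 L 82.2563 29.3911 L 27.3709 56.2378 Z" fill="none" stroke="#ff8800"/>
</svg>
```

Since the viewBox matches the mm dimensions, user units are millimetres directly. The only transform is the Y-flip y_m = 132.5754 − y_svg.

Shape 1 is a closed polygon drawn with `<polygon>`. Its stroke #ff8800 means score at S596, F1805. After flipping Y the toolpath is (76.7608,45.8801) → (39.5494,38.2974) → (53.4917,41.0483) → (61.1873,49.8498) → (75.5925,9.8036) → (76.7608,45.8801), returning to the start.

Shape 2 is a regular polygon drawn with `<polygon>`. Its stroke #ff8800 means score at S596, F1805. After flipping Y the toolpath is (41.5508,36.9012) → (51.7762,35.5772) → (58.0705,27.4105) → (56.7465,17.1851) → (48.5798,10.8908) → (38.3544,12.2148) → (32.0601,20.3815) → (33.3841,30.6069) → (41.5508,36.9012), returning to the start.

Shape 3 is a open polyline drawn with `<path>`. Its stroke #ff8800 means score at S596, F1805. After flipping Y the toolpath is (75.8691,31.4930) → (15.1344,56.1434) → (96.8467,16.0085) → (84.9949,7.9759) → (57.9142,74.1612).

Shape 4 is a closed polygon drawn with `<path>`. Its stroke #ff8800 means score at S596, F1805. After flipping Y the toolpath is (68.1416,120.0796) → (82.2563,103.1843) → (27.3709,76.3376) → (68.1416,120.0796), returning to the start.

G21
G90
G0 X76.7608 Y45.8801
M4 S596
G1 X39.5494 Y38.2974 F1805
G1 X53.4917 Y41.0483
G1 X61.1873 Y49.8498
G1 X75.5925 Y9.8036
G1 X76.7608 Y45.8801
G0 X41.5508 Y36.9012
M4 S596
G1 X51.7762 Y35.5772 F1805
G1 X58.0705 Y27.4105
G1 X56.7465 Y17.1851
G1 X48.5798 Y10.8908
G1 X38.3544 Y12.2148
G1 X32.0601 Y20.3815
G1 X33.3841 Y30.6069
G1 X41.5508 Y36.9012
G0 X75.8691 Y31.4930
M4 S596
G1 X15.1344 Y56.1434 F1805
G1 X96.8467 Y16.0085
G1 X84.9949 Y7.9759
G1 X57.9142 Y74.1612
G0 X68.1416 Y120.0796
M4 S596
G1 X82.2563 Y103.1843 F1805
G1 X27.3709 Y76.3376
G1 X68.1416 Y120.0796
M5
G0 X0.0000 Y0.0000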